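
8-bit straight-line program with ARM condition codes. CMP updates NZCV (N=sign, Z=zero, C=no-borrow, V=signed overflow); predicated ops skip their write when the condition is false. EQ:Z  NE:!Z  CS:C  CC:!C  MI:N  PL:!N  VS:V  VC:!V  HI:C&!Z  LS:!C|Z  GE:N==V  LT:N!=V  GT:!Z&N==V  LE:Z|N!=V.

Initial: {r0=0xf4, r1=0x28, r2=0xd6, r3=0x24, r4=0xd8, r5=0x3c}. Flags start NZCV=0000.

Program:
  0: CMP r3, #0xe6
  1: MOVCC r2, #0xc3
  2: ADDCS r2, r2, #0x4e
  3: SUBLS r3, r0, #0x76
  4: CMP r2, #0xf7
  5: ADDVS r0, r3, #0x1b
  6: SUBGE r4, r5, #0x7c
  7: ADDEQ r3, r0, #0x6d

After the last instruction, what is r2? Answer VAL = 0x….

VAL = 0xc3

[0] flags=0000 → (cmp)
[1] flags=0000 CC?T → r2=0xc3
[2] flags=0000 CS?F → skip
[3] flags=0000 LS?T → r3=0x7e
[4] flags=1000 → (cmp)
[5] flags=1000 VS?F → skip
[6] flags=1000 GE?F → skip
[7] flags=1000 EQ?F → skip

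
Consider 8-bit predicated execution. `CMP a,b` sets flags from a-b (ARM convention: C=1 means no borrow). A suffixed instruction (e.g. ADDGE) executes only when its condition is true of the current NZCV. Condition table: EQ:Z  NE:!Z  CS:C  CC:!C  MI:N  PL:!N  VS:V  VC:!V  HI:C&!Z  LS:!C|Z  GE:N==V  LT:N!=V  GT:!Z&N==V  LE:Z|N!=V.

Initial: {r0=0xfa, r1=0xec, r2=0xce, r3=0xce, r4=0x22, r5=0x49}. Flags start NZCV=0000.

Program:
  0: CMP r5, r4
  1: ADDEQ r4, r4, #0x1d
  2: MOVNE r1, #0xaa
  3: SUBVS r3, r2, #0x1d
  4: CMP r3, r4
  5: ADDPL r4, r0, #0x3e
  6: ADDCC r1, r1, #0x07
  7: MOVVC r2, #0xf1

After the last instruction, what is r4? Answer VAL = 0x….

VAL = 0x22

[0] flags=0010 → (cmp)
[1] flags=0010 EQ?F → skip
[2] flags=0010 NE?T → r1=0xaa
[3] flags=0010 VS?F → skip
[4] flags=1010 → (cmp)
[5] flags=1010 PL?F → skip
[6] flags=1010 CC?F → skip
[7] flags=1010 VC?T → r2=0xf1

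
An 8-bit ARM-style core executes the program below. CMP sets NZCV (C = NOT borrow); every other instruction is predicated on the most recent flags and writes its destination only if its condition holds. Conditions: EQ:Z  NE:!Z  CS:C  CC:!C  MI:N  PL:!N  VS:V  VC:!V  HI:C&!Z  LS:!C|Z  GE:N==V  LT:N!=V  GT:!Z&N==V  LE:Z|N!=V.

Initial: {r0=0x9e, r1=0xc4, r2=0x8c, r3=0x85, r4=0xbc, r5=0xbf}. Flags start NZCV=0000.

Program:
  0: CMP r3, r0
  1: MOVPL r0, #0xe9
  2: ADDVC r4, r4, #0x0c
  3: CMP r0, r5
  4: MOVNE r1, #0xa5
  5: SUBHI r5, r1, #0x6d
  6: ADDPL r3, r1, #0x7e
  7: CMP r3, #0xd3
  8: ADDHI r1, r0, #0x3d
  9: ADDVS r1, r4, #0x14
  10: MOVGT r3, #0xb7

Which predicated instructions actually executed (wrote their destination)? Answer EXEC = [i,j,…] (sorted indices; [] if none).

EXEC = [2,4]

0: ✓ CMP  NZCV=1000
1: · MOVPL
2: ✓ ADDVC  r4←0xc8
3: ✓ CMP  NZCV=1000
4: ✓ MOVNE  r1←0xa5
5: · SUBHI
6: · ADDPL
7: ✓ CMP  NZCV=1000
8: · ADDHI
9: · ADDVS
10: · MOVGT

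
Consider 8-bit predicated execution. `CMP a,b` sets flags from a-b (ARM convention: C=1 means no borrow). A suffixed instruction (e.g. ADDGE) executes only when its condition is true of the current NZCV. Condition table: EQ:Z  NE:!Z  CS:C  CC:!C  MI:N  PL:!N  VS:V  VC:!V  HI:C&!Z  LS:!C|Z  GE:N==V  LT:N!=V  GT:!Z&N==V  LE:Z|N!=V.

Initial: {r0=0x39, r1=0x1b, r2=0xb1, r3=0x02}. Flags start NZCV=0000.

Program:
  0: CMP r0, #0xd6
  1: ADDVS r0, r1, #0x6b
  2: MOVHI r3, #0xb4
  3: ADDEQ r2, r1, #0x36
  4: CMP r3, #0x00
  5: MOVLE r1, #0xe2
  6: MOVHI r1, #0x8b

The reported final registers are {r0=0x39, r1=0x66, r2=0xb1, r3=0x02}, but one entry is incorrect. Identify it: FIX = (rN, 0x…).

0: ✓ CMP  NZCV=0000
1: · ADDVS
2: · MOVHI
3: · ADDEQ
4: ✓ CMP  NZCV=0010
5: · MOVLE
6: ✓ MOVHI  r1←0x8b

FIX = (r1, 0x8b)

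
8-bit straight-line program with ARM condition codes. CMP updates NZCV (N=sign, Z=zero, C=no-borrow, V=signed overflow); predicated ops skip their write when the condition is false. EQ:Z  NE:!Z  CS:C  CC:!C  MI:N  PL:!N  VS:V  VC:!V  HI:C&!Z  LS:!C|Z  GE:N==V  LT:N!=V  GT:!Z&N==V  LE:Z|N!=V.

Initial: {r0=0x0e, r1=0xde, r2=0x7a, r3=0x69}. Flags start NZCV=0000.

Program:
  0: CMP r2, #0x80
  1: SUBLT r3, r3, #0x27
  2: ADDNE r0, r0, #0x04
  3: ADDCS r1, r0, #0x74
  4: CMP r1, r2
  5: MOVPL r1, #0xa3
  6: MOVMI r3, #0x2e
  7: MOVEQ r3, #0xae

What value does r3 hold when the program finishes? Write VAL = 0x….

VAL = 0x69

[0] flags=1001 → (cmp)
[1] flags=1001 LT?F → skip
[2] flags=1001 NE?T → r0=0x12
[3] flags=1001 CS?F → skip
[4] flags=0011 → (cmp)
[5] flags=0011 PL?T → r1=0xa3
[6] flags=0011 MI?F → skip
[7] flags=0011 EQ?F → skip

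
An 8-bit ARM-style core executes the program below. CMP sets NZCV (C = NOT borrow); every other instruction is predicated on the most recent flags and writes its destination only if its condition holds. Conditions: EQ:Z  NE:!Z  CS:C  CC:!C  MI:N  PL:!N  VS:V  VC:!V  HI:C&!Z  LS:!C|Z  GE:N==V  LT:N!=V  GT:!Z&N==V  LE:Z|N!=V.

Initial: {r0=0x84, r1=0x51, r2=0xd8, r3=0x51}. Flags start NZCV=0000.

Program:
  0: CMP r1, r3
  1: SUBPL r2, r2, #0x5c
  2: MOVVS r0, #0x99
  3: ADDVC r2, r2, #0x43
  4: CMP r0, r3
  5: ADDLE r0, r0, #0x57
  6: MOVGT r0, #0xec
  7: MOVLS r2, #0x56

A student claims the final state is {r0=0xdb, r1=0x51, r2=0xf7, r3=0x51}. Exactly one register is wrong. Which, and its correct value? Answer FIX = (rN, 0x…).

FIX = (r2, 0xbf)

0: ✓ CMP  NZCV=0110
1: ✓ SUBPL  r2←0x7c
2: · MOVVS
3: ✓ ADDVC  r2←0xbf
4: ✓ CMP  NZCV=0011
5: ✓ ADDLE  r0←0xdb
6: · MOVGT
7: · MOVLS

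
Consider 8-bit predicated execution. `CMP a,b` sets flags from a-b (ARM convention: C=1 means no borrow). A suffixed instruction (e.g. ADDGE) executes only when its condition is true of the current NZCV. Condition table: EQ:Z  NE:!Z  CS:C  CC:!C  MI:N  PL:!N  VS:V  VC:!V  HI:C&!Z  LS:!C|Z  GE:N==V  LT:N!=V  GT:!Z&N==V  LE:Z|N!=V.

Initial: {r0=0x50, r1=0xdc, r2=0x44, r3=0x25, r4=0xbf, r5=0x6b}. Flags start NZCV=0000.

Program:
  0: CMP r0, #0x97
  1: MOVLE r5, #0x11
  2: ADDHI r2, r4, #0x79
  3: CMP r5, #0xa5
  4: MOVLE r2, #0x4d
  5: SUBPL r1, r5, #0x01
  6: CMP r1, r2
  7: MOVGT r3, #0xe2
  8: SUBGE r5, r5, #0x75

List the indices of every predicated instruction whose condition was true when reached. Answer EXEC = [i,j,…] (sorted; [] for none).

EXEC = []

0: ✓ CMP  NZCV=1001
1: · MOVLE
2: · ADDHI
3: ✓ CMP  NZCV=1001
4: · MOVLE
5: · SUBPL
6: ✓ CMP  NZCV=1010
7: · MOVGT
8: · SUBGE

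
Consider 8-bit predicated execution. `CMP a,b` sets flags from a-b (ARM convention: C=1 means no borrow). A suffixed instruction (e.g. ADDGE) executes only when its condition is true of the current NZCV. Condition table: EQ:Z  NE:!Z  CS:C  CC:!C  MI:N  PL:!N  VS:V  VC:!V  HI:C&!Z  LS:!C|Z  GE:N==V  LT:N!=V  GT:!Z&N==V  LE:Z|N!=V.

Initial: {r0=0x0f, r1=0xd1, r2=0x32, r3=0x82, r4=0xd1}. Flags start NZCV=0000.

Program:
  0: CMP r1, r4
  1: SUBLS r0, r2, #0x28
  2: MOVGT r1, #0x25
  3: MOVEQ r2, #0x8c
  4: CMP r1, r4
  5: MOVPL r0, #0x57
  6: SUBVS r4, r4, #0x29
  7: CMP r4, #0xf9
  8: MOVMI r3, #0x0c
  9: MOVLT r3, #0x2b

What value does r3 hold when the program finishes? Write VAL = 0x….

VAL = 0x2b

[0] flags=0110 → (cmp)
[1] flags=0110 LS?T → r0=0x0a
[2] flags=0110 GT?F → skip
[3] flags=0110 EQ?T → r2=0x8c
[4] flags=0110 → (cmp)
[5] flags=0110 PL?T → r0=0x57
[6] flags=0110 VS?F → skip
[7] flags=1000 → (cmp)
[8] flags=1000 MI?T → r3=0x0c
[9] flags=1000 LT?T → r3=0x2b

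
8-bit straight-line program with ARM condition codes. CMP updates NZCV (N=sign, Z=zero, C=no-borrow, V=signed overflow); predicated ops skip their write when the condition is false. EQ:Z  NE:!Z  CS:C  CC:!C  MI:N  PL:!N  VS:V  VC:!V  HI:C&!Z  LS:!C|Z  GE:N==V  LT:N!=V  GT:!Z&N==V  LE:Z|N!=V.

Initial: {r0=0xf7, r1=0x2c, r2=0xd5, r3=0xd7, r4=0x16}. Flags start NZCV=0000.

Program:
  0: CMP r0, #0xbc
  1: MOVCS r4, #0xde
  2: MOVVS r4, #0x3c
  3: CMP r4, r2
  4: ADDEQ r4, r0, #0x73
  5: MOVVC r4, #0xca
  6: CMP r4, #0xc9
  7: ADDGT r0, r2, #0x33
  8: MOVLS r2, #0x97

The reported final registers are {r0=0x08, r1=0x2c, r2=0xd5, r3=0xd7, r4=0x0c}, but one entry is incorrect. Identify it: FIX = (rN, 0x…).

[0] flags=0010 → (cmp)
[1] flags=0010 CS?T → r4=0xde
[2] flags=0010 VS?F → skip
[3] flags=0010 → (cmp)
[4] flags=0010 EQ?F → skip
[5] flags=0010 VC?T → r4=0xca
[6] flags=0010 → (cmp)
[7] flags=0010 GT?T → r0=0x08
[8] flags=0010 LS?F → skip

FIX = (r4, 0xca)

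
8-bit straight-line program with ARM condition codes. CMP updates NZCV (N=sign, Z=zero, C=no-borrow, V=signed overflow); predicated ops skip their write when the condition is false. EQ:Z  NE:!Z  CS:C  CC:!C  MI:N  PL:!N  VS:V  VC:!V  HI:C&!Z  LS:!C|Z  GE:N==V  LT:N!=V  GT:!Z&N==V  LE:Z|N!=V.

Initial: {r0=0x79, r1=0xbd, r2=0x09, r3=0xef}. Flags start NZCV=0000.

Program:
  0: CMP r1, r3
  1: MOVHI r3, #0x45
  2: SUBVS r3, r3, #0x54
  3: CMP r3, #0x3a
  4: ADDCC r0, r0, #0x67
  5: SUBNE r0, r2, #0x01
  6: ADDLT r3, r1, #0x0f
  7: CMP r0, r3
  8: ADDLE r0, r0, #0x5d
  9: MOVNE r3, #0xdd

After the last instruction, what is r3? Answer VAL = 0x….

VAL = 0xdd

[0] flags=1000 → (cmp)
[1] flags=1000 HI?F → skip
[2] flags=1000 VS?F → skip
[3] flags=1010 → (cmp)
[4] flags=1010 CC?F → skip
[5] flags=1010 NE?T → r0=0x08
[6] flags=1010 LT?T → r3=0xcc
[7] flags=0000 → (cmp)
[8] flags=0000 LE?F → skip
[9] flags=0000 NE?T → r3=0xdd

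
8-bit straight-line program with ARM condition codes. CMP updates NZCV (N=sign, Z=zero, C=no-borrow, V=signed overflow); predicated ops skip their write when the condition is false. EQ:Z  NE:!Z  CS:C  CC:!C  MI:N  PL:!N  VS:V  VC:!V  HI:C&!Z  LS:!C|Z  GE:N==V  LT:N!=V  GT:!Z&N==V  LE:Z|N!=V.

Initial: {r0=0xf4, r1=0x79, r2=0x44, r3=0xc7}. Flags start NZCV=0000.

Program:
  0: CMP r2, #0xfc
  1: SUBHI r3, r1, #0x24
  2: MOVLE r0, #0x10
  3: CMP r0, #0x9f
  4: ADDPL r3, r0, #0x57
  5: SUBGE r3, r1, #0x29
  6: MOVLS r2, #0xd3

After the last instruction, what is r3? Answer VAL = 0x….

[0] flags=0000 → (cmp)
[1] flags=0000 HI?F → skip
[2] flags=0000 LE?F → skip
[3] flags=0010 → (cmp)
[4] flags=0010 PL?T → r3=0x4b
[5] flags=0010 GE?T → r3=0x50
[6] flags=0010 LS?F → skip

VAL = 0x50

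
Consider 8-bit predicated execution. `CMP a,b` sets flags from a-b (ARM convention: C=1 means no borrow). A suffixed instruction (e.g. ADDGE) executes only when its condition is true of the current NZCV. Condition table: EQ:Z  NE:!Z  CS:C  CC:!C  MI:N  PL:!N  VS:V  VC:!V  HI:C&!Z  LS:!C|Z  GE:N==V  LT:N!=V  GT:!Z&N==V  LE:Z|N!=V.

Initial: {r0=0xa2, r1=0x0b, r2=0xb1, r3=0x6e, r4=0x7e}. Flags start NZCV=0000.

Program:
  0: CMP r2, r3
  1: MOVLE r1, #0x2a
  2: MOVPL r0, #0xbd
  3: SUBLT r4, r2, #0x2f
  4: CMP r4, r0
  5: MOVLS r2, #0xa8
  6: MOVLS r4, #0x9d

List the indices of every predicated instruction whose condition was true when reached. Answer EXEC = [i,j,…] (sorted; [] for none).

0: ✓ CMP  NZCV=0011
1: ✓ MOVLE  r1←0x2a
2: ✓ MOVPL  r0←0xbd
3: ✓ SUBLT  r4←0x82
4: ✓ CMP  NZCV=1000
5: ✓ MOVLS  r2←0xa8
6: ✓ MOVLS  r4←0x9d

EXEC = [1,2,3,5,6]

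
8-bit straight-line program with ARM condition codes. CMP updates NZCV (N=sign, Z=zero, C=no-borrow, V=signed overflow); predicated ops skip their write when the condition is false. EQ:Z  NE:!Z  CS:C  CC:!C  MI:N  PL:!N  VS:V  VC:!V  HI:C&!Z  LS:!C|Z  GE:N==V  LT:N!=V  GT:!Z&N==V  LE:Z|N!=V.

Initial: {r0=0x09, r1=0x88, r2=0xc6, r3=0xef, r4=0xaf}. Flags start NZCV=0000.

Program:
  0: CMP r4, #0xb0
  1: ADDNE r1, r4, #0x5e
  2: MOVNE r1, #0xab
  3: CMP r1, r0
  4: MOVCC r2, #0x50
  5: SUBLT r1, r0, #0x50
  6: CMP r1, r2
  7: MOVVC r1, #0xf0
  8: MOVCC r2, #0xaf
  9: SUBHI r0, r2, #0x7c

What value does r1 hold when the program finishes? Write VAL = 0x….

VAL = 0xf0

[0] flags=1000 → (cmp)
[1] flags=1000 NE?T → r1=0x0d
[2] flags=1000 NE?T → r1=0xab
[3] flags=1010 → (cmp)
[4] flags=1010 CC?F → skip
[5] flags=1010 LT?T → r1=0xb9
[6] flags=1000 → (cmp)
[7] flags=1000 VC?T → r1=0xf0
[8] flags=1000 CC?T → r2=0xaf
[9] flags=1000 HI?F → skip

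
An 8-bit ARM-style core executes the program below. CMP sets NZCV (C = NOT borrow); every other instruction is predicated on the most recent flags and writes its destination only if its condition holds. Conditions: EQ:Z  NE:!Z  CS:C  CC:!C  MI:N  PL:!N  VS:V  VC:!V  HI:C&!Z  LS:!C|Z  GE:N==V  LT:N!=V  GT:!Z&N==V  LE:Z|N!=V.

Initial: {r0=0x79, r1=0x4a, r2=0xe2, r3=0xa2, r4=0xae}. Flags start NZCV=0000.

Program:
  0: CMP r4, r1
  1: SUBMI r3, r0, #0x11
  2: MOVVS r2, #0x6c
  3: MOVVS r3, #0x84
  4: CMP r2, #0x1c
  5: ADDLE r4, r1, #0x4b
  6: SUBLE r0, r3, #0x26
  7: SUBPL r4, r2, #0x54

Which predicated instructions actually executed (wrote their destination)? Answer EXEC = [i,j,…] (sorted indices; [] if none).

EXEC = [2,3,7]

[0] flags=0011 → (cmp)
[1] flags=0011 MI?F → skip
[2] flags=0011 VS?T → r2=0x6c
[3] flags=0011 VS?T → r3=0x84
[4] flags=0010 → (cmp)
[5] flags=0010 LE?F → skip
[6] flags=0010 LE?F → skip
[7] flags=0010 PL?T → r4=0x18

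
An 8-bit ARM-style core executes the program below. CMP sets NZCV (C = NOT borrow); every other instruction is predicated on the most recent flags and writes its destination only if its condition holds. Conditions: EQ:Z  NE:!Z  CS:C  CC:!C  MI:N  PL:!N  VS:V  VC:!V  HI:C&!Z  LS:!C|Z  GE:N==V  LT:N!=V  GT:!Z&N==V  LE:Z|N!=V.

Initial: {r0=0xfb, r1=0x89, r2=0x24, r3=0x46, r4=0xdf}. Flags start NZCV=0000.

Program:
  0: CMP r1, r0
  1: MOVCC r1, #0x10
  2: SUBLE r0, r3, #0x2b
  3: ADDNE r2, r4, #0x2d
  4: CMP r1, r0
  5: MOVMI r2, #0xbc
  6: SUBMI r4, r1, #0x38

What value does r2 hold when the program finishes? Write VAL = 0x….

VAL = 0xbc

[0] flags=1000 → (cmp)
[1] flags=1000 CC?T → r1=0x10
[2] flags=1000 LE?T → r0=0x1b
[3] flags=1000 NE?T → r2=0x0c
[4] flags=1000 → (cmp)
[5] flags=1000 MI?T → r2=0xbc
[6] flags=1000 MI?T → r4=0xd8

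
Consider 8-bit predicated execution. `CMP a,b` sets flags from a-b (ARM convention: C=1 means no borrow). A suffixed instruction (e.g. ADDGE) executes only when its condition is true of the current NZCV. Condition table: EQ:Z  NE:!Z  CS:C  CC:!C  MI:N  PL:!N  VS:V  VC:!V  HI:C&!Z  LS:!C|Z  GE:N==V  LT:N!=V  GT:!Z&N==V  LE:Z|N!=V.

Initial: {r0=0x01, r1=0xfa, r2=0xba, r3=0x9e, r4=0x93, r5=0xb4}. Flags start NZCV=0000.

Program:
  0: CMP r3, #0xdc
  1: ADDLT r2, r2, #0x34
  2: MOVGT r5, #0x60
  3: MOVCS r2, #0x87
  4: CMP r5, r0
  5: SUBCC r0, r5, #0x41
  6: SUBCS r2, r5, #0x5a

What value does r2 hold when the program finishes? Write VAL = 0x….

[0] flags=1000 → (cmp)
[1] flags=1000 LT?T → r2=0xee
[2] flags=1000 GT?F → skip
[3] flags=1000 CS?F → skip
[4] flags=1010 → (cmp)
[5] flags=1010 CC?F → skip
[6] flags=1010 CS?T → r2=0x5a

VAL = 0x5a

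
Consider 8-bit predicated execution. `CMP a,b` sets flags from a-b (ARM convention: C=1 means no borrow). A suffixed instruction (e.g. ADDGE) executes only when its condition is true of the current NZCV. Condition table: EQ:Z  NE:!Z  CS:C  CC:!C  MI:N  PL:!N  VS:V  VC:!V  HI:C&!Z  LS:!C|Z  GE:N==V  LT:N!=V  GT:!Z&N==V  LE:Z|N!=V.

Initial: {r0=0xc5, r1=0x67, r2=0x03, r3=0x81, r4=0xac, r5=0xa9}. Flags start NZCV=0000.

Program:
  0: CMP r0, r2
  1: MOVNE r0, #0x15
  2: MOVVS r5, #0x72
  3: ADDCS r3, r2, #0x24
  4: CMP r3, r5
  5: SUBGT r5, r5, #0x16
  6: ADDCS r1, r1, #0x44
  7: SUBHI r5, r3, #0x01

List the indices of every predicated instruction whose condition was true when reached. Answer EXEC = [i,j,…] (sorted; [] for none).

EXEC = [1,3,5]

0: ✓ CMP  NZCV=1010
1: ✓ MOVNE  r0←0x15
2: · MOVVS
3: ✓ ADDCS  r3←0x27
4: ✓ CMP  NZCV=0000
5: ✓ SUBGT  r5←0x93
6: · ADDCS
7: · SUBHI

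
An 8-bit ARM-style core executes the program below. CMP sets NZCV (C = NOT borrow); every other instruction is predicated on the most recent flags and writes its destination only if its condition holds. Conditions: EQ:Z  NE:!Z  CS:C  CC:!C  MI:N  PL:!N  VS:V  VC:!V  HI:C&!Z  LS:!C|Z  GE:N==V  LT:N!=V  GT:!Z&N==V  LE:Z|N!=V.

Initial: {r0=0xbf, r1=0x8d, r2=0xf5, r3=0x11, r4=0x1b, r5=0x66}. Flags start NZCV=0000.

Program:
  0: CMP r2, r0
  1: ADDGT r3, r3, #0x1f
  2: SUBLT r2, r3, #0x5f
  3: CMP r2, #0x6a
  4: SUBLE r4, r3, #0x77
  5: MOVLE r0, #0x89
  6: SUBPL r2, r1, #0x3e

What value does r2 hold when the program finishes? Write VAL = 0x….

VAL = 0xf5

[0] flags=0010 → (cmp)
[1] flags=0010 GT?T → r3=0x30
[2] flags=0010 LT?F → skip
[3] flags=1010 → (cmp)
[4] flags=1010 LE?T → r4=0xb9
[5] flags=1010 LE?T → r0=0x89
[6] flags=1010 PL?F → skip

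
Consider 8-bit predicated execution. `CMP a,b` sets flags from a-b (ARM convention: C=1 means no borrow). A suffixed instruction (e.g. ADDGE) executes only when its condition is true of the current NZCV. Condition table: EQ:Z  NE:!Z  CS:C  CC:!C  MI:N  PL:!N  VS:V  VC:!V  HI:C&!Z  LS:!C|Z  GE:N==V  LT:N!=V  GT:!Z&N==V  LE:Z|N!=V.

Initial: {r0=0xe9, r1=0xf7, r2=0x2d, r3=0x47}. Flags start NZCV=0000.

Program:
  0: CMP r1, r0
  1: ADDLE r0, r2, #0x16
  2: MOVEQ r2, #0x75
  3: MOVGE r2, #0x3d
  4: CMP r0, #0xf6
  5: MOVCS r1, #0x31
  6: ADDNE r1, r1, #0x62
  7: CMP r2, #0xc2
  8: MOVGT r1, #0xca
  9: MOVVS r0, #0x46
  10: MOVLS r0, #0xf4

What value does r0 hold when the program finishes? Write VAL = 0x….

VAL = 0xf4

0: ✓ CMP  NZCV=0010
1: · ADDLE
2: · MOVEQ
3: ✓ MOVGE  r2←0x3d
4: ✓ CMP  NZCV=1000
5: · MOVCS
6: ✓ ADDNE  r1←0x59
7: ✓ CMP  NZCV=0000
8: ✓ MOVGT  r1←0xca
9: · MOVVS
10: ✓ MOVLS  r0←0xf4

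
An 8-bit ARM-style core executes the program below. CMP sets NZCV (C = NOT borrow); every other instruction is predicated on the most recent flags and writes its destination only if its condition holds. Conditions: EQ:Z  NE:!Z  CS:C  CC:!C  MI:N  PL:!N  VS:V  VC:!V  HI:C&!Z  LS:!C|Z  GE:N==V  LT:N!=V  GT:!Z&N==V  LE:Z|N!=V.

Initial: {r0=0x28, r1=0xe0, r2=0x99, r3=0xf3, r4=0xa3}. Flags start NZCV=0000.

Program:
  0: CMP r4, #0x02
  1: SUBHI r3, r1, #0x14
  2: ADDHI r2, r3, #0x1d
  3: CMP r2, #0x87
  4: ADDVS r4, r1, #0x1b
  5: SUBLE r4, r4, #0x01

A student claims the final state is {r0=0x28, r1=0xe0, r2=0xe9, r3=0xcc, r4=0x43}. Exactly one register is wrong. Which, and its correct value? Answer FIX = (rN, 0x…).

FIX = (r4, 0xa3)

[0] flags=1010 → (cmp)
[1] flags=1010 HI?T → r3=0xcc
[2] flags=1010 HI?T → r2=0xe9
[3] flags=0010 → (cmp)
[4] flags=0010 VS?F → skip
[5] flags=0010 LE?F → skip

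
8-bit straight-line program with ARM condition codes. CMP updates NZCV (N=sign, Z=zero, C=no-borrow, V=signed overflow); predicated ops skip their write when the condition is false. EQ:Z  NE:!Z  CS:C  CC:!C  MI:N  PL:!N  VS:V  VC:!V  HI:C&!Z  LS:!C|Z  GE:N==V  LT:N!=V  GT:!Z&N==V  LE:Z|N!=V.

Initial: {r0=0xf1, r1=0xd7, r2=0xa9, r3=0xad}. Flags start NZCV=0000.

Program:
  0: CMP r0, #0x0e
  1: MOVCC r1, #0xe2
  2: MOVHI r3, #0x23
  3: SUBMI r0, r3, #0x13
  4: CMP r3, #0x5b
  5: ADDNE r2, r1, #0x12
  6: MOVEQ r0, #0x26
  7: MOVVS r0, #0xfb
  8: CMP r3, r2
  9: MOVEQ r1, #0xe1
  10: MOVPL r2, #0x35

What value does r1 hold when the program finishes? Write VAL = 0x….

0: ✓ CMP  NZCV=1010
1: · MOVCC
2: ✓ MOVHI  r3←0x23
3: ✓ SUBMI  r0←0x10
4: ✓ CMP  NZCV=1000
5: ✓ ADDNE  r2←0xe9
6: · MOVEQ
7: · MOVVS
8: ✓ CMP  NZCV=0000
9: · MOVEQ
10: ✓ MOVPL  r2←0x35

VAL = 0xd7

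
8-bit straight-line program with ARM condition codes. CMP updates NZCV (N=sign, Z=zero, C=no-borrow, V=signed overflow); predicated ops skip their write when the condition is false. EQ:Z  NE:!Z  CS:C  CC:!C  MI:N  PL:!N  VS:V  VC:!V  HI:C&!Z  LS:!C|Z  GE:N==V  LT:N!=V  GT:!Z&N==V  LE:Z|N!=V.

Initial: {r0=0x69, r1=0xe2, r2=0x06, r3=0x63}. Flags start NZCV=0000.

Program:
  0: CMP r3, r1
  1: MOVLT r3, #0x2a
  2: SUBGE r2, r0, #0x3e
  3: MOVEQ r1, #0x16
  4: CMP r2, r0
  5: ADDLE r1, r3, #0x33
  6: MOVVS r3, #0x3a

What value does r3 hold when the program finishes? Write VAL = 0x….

VAL = 0x63

0: ✓ CMP  NZCV=1001
1: · MOVLT
2: ✓ SUBGE  r2←0x2b
3: · MOVEQ
4: ✓ CMP  NZCV=1000
5: ✓ ADDLE  r1←0x96
6: · MOVVS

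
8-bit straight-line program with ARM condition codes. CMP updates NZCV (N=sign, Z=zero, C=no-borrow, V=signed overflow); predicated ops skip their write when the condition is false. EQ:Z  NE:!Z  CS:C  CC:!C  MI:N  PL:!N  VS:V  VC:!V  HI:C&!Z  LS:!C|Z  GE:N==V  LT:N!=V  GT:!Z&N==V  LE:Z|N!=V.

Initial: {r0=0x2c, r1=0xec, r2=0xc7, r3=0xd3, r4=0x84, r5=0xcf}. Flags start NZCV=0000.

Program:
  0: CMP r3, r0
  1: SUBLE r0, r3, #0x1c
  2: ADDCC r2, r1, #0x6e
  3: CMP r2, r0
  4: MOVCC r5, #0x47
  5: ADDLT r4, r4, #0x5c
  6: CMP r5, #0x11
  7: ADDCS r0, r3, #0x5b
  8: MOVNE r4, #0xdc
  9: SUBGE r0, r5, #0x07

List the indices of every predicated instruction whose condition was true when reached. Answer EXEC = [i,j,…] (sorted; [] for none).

EXEC = [1,7,8]

0: ✓ CMP  NZCV=1010
1: ✓ SUBLE  r0←0xb7
2: · ADDCC
3: ✓ CMP  NZCV=0010
4: · MOVCC
5: · ADDLT
6: ✓ CMP  NZCV=1010
7: ✓ ADDCS  r0←0x2e
8: ✓ MOVNE  r4←0xdc
9: · SUBGE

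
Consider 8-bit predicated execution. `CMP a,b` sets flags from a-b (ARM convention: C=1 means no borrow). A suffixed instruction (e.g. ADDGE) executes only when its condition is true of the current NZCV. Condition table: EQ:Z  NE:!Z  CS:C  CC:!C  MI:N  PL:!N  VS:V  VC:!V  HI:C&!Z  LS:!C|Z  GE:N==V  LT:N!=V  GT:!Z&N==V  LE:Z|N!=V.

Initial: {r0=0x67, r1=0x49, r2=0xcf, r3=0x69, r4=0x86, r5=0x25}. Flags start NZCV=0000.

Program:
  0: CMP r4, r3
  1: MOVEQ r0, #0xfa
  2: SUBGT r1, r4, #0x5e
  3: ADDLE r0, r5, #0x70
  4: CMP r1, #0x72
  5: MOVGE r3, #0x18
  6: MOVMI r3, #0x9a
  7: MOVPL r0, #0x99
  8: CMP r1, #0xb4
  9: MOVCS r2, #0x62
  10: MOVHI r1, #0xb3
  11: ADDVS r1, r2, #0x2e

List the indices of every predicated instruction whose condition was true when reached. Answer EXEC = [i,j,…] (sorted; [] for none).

EXEC = [3,6,11]

[0] flags=0011 → (cmp)
[1] flags=0011 EQ?F → skip
[2] flags=0011 GT?F → skip
[3] flags=0011 LE?T → r0=0x95
[4] flags=1000 → (cmp)
[5] flags=1000 GE?F → skip
[6] flags=1000 MI?T → r3=0x9a
[7] flags=1000 PL?F → skip
[8] flags=1001 → (cmp)
[9] flags=1001 CS?F → skip
[10] flags=1001 HI?F → skip
[11] flags=1001 VS?T → r1=0xfd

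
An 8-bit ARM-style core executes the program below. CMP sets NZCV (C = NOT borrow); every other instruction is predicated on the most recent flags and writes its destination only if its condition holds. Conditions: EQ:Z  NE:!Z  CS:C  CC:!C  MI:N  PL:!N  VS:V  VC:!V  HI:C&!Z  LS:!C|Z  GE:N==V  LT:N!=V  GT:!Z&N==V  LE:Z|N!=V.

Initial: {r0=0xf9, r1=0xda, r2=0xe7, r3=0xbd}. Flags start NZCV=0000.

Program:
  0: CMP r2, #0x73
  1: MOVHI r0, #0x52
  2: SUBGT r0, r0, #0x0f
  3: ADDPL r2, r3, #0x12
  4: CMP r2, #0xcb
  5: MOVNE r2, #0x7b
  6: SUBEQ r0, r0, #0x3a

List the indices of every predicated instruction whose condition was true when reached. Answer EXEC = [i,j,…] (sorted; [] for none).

[0] flags=0011 → (cmp)
[1] flags=0011 HI?T → r0=0x52
[2] flags=0011 GT?F → skip
[3] flags=0011 PL?T → r2=0xcf
[4] flags=0010 → (cmp)
[5] flags=0010 NE?T → r2=0x7b
[6] flags=0010 EQ?F → skip

EXEC = [1,3,5]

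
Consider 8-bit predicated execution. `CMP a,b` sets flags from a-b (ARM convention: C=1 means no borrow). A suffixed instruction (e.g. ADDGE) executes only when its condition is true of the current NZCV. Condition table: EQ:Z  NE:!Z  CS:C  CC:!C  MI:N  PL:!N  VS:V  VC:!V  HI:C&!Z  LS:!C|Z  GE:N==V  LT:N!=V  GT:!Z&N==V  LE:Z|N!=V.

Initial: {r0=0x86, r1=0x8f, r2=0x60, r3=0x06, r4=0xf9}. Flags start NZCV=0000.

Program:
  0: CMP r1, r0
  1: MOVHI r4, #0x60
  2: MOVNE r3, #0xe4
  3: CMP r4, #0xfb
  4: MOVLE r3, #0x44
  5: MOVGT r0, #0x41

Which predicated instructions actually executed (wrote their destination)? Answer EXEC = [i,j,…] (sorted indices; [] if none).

[0] flags=0010 → (cmp)
[1] flags=0010 HI?T → r4=0x60
[2] flags=0010 NE?T → r3=0xe4
[3] flags=0000 → (cmp)
[4] flags=0000 LE?F → skip
[5] flags=0000 GT?T → r0=0x41

EXEC = [1,2,5]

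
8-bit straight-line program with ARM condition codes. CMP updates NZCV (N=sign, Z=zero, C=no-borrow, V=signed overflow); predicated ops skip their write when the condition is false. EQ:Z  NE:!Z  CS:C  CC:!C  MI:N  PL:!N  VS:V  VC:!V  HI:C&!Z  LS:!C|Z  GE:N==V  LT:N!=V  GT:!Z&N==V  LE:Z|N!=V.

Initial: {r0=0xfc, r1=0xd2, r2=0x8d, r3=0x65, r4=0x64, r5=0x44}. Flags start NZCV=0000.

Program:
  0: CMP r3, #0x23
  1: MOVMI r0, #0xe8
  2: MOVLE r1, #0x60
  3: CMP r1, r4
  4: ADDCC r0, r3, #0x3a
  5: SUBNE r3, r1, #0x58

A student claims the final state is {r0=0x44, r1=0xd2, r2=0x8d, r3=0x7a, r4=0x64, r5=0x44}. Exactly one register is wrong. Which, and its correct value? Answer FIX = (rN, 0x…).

0: ✓ CMP  NZCV=0010
1: · MOVMI
2: · MOVLE
3: ✓ CMP  NZCV=0011
4: · ADDCC
5: ✓ SUBNE  r3←0x7a

FIX = (r0, 0xfc)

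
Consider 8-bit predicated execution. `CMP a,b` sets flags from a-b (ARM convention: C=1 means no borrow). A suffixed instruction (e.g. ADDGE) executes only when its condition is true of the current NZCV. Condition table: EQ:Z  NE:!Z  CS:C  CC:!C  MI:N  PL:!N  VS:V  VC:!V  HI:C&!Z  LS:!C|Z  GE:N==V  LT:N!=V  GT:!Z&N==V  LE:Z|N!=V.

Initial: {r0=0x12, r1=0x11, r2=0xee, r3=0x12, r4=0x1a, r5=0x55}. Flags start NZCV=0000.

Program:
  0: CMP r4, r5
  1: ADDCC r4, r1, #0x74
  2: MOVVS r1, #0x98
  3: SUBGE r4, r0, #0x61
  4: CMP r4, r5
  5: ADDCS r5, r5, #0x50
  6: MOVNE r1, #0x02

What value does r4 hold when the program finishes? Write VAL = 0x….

[0] flags=1000 → (cmp)
[1] flags=1000 CC?T → r4=0x85
[2] flags=1000 VS?F → skip
[3] flags=1000 GE?F → skip
[4] flags=0011 → (cmp)
[5] flags=0011 CS?T → r5=0xa5
[6] flags=0011 NE?T → r1=0x02

VAL = 0x85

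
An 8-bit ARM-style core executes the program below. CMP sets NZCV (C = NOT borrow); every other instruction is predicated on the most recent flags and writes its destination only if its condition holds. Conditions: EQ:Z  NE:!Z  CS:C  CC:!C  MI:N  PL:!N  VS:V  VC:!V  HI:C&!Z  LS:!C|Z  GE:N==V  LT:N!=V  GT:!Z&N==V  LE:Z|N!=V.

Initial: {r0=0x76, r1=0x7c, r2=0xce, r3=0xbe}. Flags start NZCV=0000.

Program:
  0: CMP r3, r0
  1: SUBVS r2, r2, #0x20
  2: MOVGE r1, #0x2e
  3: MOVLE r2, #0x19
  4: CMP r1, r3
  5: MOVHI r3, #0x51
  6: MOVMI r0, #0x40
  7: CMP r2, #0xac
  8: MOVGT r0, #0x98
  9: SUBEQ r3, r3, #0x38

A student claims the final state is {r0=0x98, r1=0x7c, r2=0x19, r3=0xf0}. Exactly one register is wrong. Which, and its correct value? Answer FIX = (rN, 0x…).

FIX = (r3, 0xbe)

[0] flags=0011 → (cmp)
[1] flags=0011 VS?T → r2=0xae
[2] flags=0011 GE?F → skip
[3] flags=0011 LE?T → r2=0x19
[4] flags=1001 → (cmp)
[5] flags=1001 HI?F → skip
[6] flags=1001 MI?T → r0=0x40
[7] flags=0000 → (cmp)
[8] flags=0000 GT?T → r0=0x98
[9] flags=0000 EQ?F → skip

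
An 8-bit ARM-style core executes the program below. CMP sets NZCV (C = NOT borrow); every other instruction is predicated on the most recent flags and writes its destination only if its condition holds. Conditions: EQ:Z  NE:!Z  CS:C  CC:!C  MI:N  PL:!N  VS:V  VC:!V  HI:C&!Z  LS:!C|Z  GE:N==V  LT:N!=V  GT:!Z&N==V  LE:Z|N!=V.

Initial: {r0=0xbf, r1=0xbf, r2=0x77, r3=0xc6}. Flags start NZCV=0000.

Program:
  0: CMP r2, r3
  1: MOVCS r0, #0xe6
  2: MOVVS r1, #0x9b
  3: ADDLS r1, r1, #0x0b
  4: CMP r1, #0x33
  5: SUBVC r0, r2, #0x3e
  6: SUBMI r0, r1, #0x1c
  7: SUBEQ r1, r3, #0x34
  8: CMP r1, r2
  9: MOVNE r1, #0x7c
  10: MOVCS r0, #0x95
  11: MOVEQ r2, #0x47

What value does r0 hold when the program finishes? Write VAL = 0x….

0: ✓ CMP  NZCV=1001
1: · MOVCS
2: ✓ MOVVS  r1←0x9b
3: ✓ ADDLS  r1←0xa6
4: ✓ CMP  NZCV=0011
5: · SUBVC
6: · SUBMI
7: · SUBEQ
8: ✓ CMP  NZCV=0011
9: ✓ MOVNE  r1←0x7c
10: ✓ MOVCS  r0←0x95
11: · MOVEQ

VAL = 0x95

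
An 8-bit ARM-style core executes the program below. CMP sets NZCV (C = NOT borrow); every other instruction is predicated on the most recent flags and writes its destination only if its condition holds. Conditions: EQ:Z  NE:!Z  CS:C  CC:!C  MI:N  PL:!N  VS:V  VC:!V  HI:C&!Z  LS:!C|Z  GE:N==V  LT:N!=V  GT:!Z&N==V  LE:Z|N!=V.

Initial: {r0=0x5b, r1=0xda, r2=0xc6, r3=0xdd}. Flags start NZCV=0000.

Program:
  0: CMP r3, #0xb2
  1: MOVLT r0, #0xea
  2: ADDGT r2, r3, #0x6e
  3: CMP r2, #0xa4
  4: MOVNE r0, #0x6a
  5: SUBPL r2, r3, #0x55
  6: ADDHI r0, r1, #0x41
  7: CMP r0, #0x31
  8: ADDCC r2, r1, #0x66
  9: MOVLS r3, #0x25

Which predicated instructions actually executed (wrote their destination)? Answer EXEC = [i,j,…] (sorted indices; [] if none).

0: ✓ CMP  NZCV=0010
1: · MOVLT
2: ✓ ADDGT  r2←0x4b
3: ✓ CMP  NZCV=1001
4: ✓ MOVNE  r0←0x6a
5: · SUBPL
6: · ADDHI
7: ✓ CMP  NZCV=0010
8: · ADDCC
9: · MOVLS

EXEC = [2,4]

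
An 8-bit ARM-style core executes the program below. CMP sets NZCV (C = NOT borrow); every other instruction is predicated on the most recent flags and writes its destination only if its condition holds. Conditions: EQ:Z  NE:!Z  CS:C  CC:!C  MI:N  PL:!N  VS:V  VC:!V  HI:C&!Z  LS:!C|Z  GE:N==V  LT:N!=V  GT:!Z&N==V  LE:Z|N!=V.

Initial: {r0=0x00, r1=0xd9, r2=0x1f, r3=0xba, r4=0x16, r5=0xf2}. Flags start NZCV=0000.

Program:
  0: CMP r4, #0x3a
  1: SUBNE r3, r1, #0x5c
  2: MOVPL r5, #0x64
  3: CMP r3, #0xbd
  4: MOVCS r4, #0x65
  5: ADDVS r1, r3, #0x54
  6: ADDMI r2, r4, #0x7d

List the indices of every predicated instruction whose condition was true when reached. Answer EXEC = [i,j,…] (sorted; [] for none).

0: ✓ CMP  NZCV=1000
1: ✓ SUBNE  r3←0x7d
2: · MOVPL
3: ✓ CMP  NZCV=1001
4: · MOVCS
5: ✓ ADDVS  r1←0xd1
6: ✓ ADDMI  r2←0x93

EXEC = [1,5,6]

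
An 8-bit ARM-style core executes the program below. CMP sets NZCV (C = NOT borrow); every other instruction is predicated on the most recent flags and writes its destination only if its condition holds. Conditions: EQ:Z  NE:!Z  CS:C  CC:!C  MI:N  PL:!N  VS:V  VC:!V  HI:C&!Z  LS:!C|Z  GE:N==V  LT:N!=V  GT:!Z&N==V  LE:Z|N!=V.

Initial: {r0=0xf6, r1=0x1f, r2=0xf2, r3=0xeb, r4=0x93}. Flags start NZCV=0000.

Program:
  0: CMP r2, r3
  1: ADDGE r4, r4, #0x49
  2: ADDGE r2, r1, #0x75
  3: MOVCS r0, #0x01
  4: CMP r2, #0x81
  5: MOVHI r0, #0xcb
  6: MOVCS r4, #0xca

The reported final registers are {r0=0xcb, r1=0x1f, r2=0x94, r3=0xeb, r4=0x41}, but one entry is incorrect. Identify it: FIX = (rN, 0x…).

[0] flags=0010 → (cmp)
[1] flags=0010 GE?T → r4=0xdc
[2] flags=0010 GE?T → r2=0x94
[3] flags=0010 CS?T → r0=0x01
[4] flags=0010 → (cmp)
[5] flags=0010 HI?T → r0=0xcb
[6] flags=0010 CS?T → r4=0xca

FIX = (r4, 0xca)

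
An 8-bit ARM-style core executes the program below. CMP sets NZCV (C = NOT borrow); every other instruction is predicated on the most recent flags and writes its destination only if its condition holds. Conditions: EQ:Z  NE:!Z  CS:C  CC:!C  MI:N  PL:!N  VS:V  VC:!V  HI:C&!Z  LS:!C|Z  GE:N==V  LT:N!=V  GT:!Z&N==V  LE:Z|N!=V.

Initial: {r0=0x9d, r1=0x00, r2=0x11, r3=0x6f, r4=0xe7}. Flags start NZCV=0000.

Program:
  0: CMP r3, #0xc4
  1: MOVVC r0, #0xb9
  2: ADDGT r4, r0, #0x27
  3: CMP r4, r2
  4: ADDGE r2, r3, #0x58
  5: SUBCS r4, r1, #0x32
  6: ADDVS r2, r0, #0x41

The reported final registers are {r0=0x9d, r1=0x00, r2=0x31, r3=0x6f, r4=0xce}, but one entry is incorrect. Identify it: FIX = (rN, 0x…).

FIX = (r2, 0x11)

[0] flags=1001 → (cmp)
[1] flags=1001 VC?F → skip
[2] flags=1001 GT?T → r4=0xc4
[3] flags=1010 → (cmp)
[4] flags=1010 GE?F → skip
[5] flags=1010 CS?T → r4=0xce
[6] flags=1010 VS?F → skip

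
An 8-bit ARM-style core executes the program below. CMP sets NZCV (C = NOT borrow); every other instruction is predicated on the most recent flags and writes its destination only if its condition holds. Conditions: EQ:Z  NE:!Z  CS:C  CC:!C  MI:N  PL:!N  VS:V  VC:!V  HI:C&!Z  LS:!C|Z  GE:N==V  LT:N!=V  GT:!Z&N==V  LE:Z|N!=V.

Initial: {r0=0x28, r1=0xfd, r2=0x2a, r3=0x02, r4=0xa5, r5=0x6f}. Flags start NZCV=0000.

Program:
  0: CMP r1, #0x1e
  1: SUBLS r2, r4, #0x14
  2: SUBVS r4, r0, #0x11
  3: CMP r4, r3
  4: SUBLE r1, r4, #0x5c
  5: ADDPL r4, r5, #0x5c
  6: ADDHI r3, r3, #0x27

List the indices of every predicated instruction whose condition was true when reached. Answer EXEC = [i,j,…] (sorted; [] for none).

EXEC = [4,6]

[0] flags=1010 → (cmp)
[1] flags=1010 LS?F → skip
[2] flags=1010 VS?F → skip
[3] flags=1010 → (cmp)
[4] flags=1010 LE?T → r1=0x49
[5] flags=1010 PL?F → skip
[6] flags=1010 HI?T → r3=0x29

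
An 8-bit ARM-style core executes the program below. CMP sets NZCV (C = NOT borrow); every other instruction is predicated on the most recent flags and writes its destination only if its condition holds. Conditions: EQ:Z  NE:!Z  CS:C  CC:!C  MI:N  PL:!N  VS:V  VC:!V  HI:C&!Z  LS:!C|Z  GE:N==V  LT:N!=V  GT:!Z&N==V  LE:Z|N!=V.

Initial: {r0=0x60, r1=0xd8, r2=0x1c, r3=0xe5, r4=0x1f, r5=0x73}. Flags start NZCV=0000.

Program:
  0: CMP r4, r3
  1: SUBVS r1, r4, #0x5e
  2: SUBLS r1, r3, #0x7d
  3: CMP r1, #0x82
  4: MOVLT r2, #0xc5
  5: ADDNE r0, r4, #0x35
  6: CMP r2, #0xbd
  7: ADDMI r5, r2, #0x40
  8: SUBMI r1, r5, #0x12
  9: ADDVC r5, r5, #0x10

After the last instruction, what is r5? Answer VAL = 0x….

[0] flags=0000 → (cmp)
[1] flags=0000 VS?F → skip
[2] flags=0000 LS?T → r1=0x68
[3] flags=1001 → (cmp)
[4] flags=1001 LT?F → skip
[5] flags=1001 NE?T → r0=0x54
[6] flags=0000 → (cmp)
[7] flags=0000 MI?F → skip
[8] flags=0000 MI?F → skip
[9] flags=0000 VC?T → r5=0x83

VAL = 0x83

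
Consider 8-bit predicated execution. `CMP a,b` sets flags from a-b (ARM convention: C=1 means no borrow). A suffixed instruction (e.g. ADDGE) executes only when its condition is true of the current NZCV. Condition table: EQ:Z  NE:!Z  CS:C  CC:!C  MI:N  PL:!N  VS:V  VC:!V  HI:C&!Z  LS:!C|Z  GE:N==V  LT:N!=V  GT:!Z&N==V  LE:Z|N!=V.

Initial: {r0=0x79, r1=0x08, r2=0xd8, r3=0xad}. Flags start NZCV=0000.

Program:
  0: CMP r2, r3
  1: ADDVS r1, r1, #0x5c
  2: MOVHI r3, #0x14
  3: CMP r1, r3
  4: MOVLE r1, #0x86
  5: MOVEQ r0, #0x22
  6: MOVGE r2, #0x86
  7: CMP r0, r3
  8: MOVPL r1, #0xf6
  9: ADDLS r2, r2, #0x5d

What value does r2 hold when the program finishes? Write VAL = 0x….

[0] flags=0010 → (cmp)
[1] flags=0010 VS?F → skip
[2] flags=0010 HI?T → r3=0x14
[3] flags=1000 → (cmp)
[4] flags=1000 LE?T → r1=0x86
[5] flags=1000 EQ?F → skip
[6] flags=1000 GE?F → skip
[7] flags=0010 → (cmp)
[8] flags=0010 PL?T → r1=0xf6
[9] flags=0010 LS?F → skip

VAL = 0xd8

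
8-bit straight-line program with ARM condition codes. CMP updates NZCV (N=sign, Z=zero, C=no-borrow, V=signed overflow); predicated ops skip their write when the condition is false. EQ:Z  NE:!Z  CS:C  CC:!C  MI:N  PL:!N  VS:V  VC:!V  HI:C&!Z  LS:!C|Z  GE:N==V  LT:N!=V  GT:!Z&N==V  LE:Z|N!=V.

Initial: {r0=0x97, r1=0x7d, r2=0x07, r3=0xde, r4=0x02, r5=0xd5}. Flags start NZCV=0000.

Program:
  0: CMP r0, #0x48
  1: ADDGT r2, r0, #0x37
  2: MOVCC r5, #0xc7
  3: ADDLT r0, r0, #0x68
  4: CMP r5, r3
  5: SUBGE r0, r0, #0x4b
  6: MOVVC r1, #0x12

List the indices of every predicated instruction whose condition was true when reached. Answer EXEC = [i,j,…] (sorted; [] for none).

EXEC = [3,6]

[0] flags=0011 → (cmp)
[1] flags=0011 GT?F → skip
[2] flags=0011 CC?F → skip
[3] flags=0011 LT?T → r0=0xff
[4] flags=1000 → (cmp)
[5] flags=1000 GE?F → skip
[6] flags=1000 VC?T → r1=0x12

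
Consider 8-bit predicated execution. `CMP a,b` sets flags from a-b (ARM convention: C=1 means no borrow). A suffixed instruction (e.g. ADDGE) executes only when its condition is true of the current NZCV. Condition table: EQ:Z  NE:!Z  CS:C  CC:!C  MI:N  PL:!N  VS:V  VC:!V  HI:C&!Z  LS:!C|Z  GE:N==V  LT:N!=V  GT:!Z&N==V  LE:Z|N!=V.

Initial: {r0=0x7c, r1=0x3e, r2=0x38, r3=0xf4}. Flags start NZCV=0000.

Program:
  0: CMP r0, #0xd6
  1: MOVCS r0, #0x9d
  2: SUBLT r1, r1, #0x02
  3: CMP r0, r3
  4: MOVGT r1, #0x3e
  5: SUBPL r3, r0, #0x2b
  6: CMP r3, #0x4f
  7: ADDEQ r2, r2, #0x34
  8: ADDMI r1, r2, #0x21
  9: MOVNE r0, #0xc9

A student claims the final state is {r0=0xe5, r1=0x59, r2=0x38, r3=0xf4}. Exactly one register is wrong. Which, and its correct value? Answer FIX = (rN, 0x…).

FIX = (r0, 0xc9)

0: ✓ CMP  NZCV=1001
1: · MOVCS
2: · SUBLT
3: ✓ CMP  NZCV=1001
4: ✓ MOVGT  r1←0x3e
5: · SUBPL
6: ✓ CMP  NZCV=1010
7: · ADDEQ
8: ✓ ADDMI  r1←0x59
9: ✓ MOVNE  r0←0xc9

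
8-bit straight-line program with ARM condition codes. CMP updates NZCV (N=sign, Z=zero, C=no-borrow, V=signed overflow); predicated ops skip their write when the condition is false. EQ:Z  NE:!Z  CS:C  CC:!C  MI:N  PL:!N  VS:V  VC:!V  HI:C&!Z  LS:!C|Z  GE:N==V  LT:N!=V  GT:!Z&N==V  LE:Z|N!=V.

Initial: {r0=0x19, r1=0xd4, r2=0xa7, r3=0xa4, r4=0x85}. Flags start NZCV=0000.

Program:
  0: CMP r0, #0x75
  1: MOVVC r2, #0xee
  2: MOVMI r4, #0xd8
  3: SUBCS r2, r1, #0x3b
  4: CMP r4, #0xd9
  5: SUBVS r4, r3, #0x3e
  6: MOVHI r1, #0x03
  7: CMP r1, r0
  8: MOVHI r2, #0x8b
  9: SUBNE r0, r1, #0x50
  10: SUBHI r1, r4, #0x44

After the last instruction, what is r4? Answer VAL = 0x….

VAL = 0xd8

0: ✓ CMP  NZCV=1000
1: ✓ MOVVC  r2←0xee
2: ✓ MOVMI  r4←0xd8
3: · SUBCS
4: ✓ CMP  NZCV=1000
5: · SUBVS
6: · MOVHI
7: ✓ CMP  NZCV=1010
8: ✓ MOVHI  r2←0x8b
9: ✓ SUBNE  r0←0x84
10: ✓ SUBHI  r1←0x94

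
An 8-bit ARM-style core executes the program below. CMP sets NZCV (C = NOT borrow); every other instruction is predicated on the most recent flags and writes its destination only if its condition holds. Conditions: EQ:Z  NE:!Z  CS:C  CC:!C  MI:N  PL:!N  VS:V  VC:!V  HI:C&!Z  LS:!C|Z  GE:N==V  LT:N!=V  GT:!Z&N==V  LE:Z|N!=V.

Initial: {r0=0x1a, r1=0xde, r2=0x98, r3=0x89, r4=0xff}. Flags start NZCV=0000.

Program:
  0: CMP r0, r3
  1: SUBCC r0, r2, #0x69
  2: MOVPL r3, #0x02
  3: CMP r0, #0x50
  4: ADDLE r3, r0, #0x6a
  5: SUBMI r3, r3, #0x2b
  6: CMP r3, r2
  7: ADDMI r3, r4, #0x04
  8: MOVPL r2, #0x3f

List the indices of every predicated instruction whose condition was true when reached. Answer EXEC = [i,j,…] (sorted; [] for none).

EXEC = [1,4,5,7]

0: ✓ CMP  NZCV=1001
1: ✓ SUBCC  r0←0x2f
2: · MOVPL
3: ✓ CMP  NZCV=1000
4: ✓ ADDLE  r3←0x99
5: ✓ SUBMI  r3←0x6e
6: ✓ CMP  NZCV=1001
7: ✓ ADDMI  r3←0x03
8: · MOVPL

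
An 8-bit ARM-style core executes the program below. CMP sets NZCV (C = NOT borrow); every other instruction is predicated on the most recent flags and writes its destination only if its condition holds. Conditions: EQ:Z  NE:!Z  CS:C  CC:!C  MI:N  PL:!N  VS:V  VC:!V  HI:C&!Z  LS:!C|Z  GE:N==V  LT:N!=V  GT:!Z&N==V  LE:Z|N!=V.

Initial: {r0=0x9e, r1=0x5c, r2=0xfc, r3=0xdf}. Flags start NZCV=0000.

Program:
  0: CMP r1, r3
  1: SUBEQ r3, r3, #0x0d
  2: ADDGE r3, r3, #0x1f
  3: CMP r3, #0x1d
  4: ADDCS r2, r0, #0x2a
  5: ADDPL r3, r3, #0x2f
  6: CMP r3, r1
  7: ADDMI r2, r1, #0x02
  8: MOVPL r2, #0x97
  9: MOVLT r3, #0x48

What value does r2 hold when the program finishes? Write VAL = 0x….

VAL = 0x5e

[0] flags=0000 → (cmp)
[1] flags=0000 EQ?F → skip
[2] flags=0000 GE?T → r3=0xfe
[3] flags=1010 → (cmp)
[4] flags=1010 CS?T → r2=0xc8
[5] flags=1010 PL?F → skip
[6] flags=1010 → (cmp)
[7] flags=1010 MI?T → r2=0x5e
[8] flags=1010 PL?F → skip
[9] flags=1010 LT?T → r3=0x48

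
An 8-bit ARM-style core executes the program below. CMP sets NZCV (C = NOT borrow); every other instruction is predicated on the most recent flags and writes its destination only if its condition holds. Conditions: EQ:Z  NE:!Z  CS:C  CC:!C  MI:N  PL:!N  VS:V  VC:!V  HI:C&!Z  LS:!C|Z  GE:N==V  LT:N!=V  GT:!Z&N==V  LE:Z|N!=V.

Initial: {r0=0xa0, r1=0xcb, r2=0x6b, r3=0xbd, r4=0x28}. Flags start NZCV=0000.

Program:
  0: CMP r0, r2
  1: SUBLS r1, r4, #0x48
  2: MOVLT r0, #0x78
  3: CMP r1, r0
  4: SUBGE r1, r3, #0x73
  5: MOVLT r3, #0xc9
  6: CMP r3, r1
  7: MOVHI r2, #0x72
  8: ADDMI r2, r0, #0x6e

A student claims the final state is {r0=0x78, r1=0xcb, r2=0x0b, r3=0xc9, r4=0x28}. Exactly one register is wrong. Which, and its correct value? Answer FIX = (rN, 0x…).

[0] flags=0011 → (cmp)
[1] flags=0011 LS?F → skip
[2] flags=0011 LT?T → r0=0x78
[3] flags=0011 → (cmp)
[4] flags=0011 GE?F → skip
[5] flags=0011 LT?T → r3=0xc9
[6] flags=1000 → (cmp)
[7] flags=1000 HI?F → skip
[8] flags=1000 MI?T → r2=0xe6

FIX = (r2, 0xe6)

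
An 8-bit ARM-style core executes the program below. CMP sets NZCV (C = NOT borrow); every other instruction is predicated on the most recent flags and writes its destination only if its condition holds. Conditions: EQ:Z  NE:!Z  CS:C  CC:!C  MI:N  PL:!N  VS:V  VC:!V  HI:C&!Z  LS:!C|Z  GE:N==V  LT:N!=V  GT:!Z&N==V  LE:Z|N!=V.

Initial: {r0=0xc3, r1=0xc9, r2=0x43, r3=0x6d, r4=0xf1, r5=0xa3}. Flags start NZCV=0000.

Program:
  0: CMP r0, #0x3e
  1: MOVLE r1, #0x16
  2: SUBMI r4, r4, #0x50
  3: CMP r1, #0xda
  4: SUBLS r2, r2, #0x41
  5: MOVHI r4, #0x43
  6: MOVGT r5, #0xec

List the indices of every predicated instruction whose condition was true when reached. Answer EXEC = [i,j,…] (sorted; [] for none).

[0] flags=1010 → (cmp)
[1] flags=1010 LE?T → r1=0x16
[2] flags=1010 MI?T → r4=0xa1
[3] flags=0000 → (cmp)
[4] flags=0000 LS?T → r2=0x02
[5] flags=0000 HI?F → skip
[6] flags=0000 GT?T → r5=0xec

EXEC = [1,2,4,6]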